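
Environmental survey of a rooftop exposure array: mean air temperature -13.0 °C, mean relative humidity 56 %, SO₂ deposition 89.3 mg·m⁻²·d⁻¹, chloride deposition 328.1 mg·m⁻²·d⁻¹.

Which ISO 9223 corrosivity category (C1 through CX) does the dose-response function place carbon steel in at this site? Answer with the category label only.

carbon steel: temperature factor f = +0.150·(-23.0) = -3.4500
  sulphur-dioxide contribution → 1.78 μm/a
  chloride contribution → 13.97 μm/a
  total first-year rate 15.75 μm/a
ISO 9223 Table 2 (carbon steel): 1.3 < 15.8 ≤ 25 μm/a ⇒ C2

C2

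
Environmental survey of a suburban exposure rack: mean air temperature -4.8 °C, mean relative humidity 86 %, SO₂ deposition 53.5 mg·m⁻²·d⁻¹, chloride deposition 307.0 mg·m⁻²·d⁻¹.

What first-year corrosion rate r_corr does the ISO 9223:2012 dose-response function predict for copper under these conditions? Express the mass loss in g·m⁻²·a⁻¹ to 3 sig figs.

copper: temperature factor f = +0.126·(-14.8) = -1.8648
  SO₂ term: 0.0053·53.5^0.26·exp(0.059·86-1.8648) = 0.3693
  Sd branch = 0.01025·Sd^0.27·e^(0.036·RH+0.049·T) = 0.8408 μm/a
  r_corr = 0.3693 + 0.8408 = 1.21 μm/a
Convert to mass loss: 1.21 μm/a × 8.96 g/cm³ = 10.84 g·m⁻²·a⁻¹

r_corr = 10.8 g·m⁻²·a⁻¹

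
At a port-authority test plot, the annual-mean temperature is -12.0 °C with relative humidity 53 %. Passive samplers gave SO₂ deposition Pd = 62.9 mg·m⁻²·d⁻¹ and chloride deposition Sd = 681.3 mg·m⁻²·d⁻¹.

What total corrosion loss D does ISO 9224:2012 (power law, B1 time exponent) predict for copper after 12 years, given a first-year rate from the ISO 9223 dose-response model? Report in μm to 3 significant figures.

D(12) = 1.29 μm

copper: f(T) = +0.126·(T−10) [T≤10 °C] = -2.7720
  SO₂ term: 0.0053·62.9^0.26·exp(0.059·53-2.7720) = 0.02219
  Sd branch = 0.01025·Sd^0.27·e^(0.036·RH+0.049·T) = 0.2234 μm/a
  r_corr = 0.02219 + 0.2234 = 0.2455 μm/a
ISO 9224: D(t) = r_corr · t^b with b = 0.667 (copper, B1)
  D(12) = 0.2455 × 12^0.667 = 0.2455 × 5.246 = 1.288 μm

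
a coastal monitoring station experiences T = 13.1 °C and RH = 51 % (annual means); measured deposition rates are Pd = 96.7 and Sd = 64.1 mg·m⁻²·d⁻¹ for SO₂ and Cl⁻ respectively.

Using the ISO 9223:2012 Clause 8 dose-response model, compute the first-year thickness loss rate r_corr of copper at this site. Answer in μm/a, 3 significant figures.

copper: T>10 °C ⇒ hinge -0.080·(13.1−10) = -0.2480
  sulphur-dioxide contribution → 0.2752 μm/a
  chloride contribution → 0.3756 μm/a
  ⇒ r_corr(copper) = 0.6507 μm/a

r_corr = 0.651 μm/a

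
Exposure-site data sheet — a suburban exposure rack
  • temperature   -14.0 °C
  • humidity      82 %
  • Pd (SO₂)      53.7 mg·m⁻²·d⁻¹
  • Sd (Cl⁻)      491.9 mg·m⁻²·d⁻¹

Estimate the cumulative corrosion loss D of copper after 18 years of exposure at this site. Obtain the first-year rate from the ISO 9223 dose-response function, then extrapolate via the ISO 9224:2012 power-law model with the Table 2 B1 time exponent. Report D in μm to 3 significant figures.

copper: f(T) = +0.126·(T−10) [T≤10 °C] = -3.0240
  Pd branch = 0.0053·Pd^0.26·e^(0.059·RH+f) = 0.0916 μm/a
  Sd branch = 0.01025·Sd^0.27·e^(0.036·RH+0.049·T) = 0.5268 μm/a
  sum: 0.0916 + 0.5268 → r_corr = 0.6184 μm/a
Power-law: D(18) = r_corr · 18^0.667
  D(18) = 0.6184 × 18^0.667 = 0.6184 × 6.875 = 4.251 μm

D(18) = 4.25 μm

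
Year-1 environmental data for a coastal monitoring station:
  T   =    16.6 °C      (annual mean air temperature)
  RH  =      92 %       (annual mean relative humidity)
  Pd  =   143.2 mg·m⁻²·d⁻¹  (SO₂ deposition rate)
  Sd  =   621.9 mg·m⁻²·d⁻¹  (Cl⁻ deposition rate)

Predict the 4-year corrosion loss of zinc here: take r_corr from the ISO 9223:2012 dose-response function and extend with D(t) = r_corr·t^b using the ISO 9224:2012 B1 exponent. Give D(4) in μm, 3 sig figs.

zinc: temperature factor f = -0.071·(6.6) = -0.4686
  Pd branch = 0.0129·Pd^0.44·e^(0.046·RH+f) = 4.939 μm/a
  Cl⁻ term: 0.0175·621.9^0.57·exp(0.008·92+0.085·16.6) = 5.86
  sum: 4.939 + 5.86 → r_corr = 10.8 μm/a
Power-law: D(4) = r_corr · 4^0.813
  D(4) = 10.8 × 4^0.813 = 10.8 × 3.087 = 33.33 μm

D(4) = 33.3 μm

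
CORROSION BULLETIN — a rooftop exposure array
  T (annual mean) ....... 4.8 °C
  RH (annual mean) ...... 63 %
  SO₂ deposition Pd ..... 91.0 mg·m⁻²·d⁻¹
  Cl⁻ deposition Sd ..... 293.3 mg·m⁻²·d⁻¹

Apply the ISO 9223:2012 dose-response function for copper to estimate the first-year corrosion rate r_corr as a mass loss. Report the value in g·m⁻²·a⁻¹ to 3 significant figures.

r_corr = 8.48 g·m⁻²·a⁻¹

copper: f(T) = +0.126·(T−10) [T≤10 °C] = -0.6552
  Pd branch = 0.0053·Pd^0.26·e^(0.059·RH+f) = 0.3659 μm/a
  Cl⁻ term: 0.01025·293.3^0.27·exp(0.036·63+0.049·4.8) = 0.5808
  r_corr = 0.3659 + 0.5808 = 0.9467 μm/a
Convert to mass loss: 0.9467 μm/a × 8.96 g/cm³ = 8.482 g·m⁻²·a⁻¹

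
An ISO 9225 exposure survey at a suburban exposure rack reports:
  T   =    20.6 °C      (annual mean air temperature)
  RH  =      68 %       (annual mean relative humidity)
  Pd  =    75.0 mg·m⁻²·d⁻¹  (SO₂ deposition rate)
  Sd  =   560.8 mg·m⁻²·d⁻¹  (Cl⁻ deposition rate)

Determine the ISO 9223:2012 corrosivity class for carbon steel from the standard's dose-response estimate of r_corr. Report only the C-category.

carbon steel: f(T) = -0.054·(T−10) [T>10 °C] = -0.5724
  Pd branch = 1.77·Pd^0.52·e^(0.02·RH+f) = 36.73 μm/a
  Sd branch = 0.102·Sd^0.62·e^(0.033·RH+0.04·T) = 111 μm/a
  r_corr = 36.73 + 111 = 147.7 μm/a
148 μm/a falls in (80, 200] for carbon steel → category C5

C5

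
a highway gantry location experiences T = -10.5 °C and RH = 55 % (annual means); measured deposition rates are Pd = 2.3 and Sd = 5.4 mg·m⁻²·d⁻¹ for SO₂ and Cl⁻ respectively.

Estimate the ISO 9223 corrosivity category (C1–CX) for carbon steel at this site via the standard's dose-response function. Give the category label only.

C2

carbon steel: T≤10 °C ⇒ hinge +0.150·(-10.5−10) = -3.0750
  Pd branch = 1.77·Pd^0.52·e^(0.02·RH+f) = 0.3787 μm/a
  Cl⁻ term: 0.102·5.4^0.62·exp(0.033·55+0.04·-10.5) = 1.171
  r_corr = 0.3787 + 1.171 = 1.55 μm/a
ISO 9223 Table 2 (carbon steel): 1.3 < 1.55 ≤ 25 μm/a ⇒ C2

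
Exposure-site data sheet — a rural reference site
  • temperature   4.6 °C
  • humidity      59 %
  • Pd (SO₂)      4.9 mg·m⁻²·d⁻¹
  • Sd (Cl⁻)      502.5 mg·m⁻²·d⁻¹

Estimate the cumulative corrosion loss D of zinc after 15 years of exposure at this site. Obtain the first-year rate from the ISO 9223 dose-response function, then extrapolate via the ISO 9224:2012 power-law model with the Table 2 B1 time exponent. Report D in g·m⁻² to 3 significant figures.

zinc: temperature factor f = +0.038·(-5.4) = -0.2052
  sulphur-dioxide contribution → 0.319 μm/a
  chloride contribution → 1.437 μm/a
  total first-year rate 1.756 μm/a
Power-law: D(15) = r_corr · 15^0.813
  D(15) = 1.756 × 15^0.813 = 1.756 × 9.04 = 15.88 μm
  Mass loss = 15.88 μm × 7.14 g/cm³ = 113.3 g·m⁻²

D(15) = 113 g·m⁻²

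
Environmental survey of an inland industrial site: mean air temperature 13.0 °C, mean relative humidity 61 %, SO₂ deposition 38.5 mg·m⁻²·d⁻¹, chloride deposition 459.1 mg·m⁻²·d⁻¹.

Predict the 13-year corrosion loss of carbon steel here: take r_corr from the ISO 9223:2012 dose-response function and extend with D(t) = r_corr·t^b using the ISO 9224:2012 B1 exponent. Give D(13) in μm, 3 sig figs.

carbon steel: T>10 °C ⇒ hinge -0.054·(13.0−10) = -0.1620
  Pd branch = 1.77·Pd^0.52·e^(0.02·RH+f) = 34.03 μm/a
  Sd branch = 0.102·Sd^0.62·e^(0.033·RH+0.04·T) = 57.42 μm/a
  sum: 34.03 + 57.42 → r_corr = 91.45 μm/a
Long-term exponent b (ISO 9224 Table 2, B1) = 0.523
  D(13) = 91.45 × 13^0.523 = 91.45 × 3.825 = 349.8 μm

D(13) = 350 μm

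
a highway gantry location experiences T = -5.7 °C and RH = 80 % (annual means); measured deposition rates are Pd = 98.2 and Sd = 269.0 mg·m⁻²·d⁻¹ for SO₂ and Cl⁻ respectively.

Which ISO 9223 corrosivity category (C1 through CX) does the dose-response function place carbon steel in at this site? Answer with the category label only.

C3

carbon steel: f(T) = +0.150·(T−10) [T≤10 °C] = -2.3550
  sulphur-dioxide contribution → 9.036 μm/a
  chloride contribution → 36.52 μm/a
  ⇒ r_corr(carbon steel) = 45.56 μm/a
45.6 μm/a falls in (25, 50] for carbon steel → category C3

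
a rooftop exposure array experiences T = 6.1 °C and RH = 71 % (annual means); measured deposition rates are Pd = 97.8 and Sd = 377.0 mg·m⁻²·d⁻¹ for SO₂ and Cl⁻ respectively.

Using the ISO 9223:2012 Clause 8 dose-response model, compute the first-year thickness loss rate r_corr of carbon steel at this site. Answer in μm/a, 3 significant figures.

carbon steel: temperature factor f = +0.150·(-3.9) = -0.5850
  Pd branch = 1.77·Pd^0.52·e^(0.02·RH+f) = 44.22 μm/a
  Cl⁻ term: 0.102·377.0^0.62·exp(0.033·71+0.04·6.1) = 53.64
  r_corr = 44.22 + 53.64 = 97.85 μm/a

r_corr = 97.9 μm/a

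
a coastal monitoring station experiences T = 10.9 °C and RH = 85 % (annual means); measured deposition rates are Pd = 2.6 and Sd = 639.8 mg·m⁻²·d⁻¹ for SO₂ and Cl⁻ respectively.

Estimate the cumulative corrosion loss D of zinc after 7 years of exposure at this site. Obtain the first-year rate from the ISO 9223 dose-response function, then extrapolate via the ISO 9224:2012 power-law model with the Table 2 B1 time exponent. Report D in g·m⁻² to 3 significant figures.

D(7) = 152 g·m⁻²

zinc: temperature factor f = -0.071·(0.9) = -0.0639
  SO₂ term: 0.0129·2.6^0.44·exp(0.046·85-0.0639) = 0.9194
  Cl⁻ term: 0.0175·639.8^0.57·exp(0.008·85+0.085·10.9) = 3.469
  r_corr = 0.9194 + 3.469 = 4.388 μm/a
ISO 9224: D(t) = r_corr · t^b with b = 0.813 (zinc, B1)
  D(7) = 4.388 × 7^0.813 = 4.388 × 4.865 = 21.35 μm
  Mass loss = 21.35 μm × 7.14 g/cm³ = 152.4 g·m⁻²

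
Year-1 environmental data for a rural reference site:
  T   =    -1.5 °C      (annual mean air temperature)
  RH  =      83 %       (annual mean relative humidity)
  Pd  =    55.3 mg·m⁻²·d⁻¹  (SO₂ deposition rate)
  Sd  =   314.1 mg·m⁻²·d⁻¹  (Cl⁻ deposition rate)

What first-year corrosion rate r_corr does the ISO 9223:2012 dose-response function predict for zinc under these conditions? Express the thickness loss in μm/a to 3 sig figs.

zinc: f(T) = +0.038·(T−10) [T≤10 °C] = -0.4370
  sulphur-dioxide contribution → 2.217 μm/a
  chloride contribution → 0.7932 μm/a
  ⇒ r_corr(zinc) = 3.01 μm/a

r_corr = 3.01 μm/a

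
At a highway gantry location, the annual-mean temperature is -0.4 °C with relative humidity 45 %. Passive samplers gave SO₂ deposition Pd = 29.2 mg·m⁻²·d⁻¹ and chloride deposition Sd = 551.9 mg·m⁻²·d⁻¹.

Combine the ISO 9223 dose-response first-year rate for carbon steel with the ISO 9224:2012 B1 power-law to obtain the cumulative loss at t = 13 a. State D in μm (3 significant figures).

D(13) = 105 μm

carbon steel: temperature factor f = +0.150·(-10.4) = -1.5600
  sulphur-dioxide contribution → 5.289 μm/a
  chloride contribution → 22.21 μm/a
  ⇒ r_corr(carbon steel) = 27.5 μm/a
ISO 9224: D(t) = r_corr · t^b with b = 0.523 (carbon steel, B1)
  D(13) = 27.5 × 13^0.523 = 27.5 × 3.825 = 105.2 μm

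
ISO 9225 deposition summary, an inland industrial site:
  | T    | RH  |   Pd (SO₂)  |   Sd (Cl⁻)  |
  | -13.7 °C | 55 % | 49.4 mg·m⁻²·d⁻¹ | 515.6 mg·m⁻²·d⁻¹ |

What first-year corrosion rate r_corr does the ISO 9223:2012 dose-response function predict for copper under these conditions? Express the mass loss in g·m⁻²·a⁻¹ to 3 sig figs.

copper: T≤10 °C ⇒ hinge +0.126·(-13.7−10) = -2.9862
  sulphur-dioxide contribution → 0.01893 μm/a
  chloride contribution → 0.2048 μm/a
  total first-year rate 0.2238 μm/a
Convert to mass loss: 0.2238 μm/a × 8.96 g/cm³ = 2.005 g·m⁻²·a⁻¹

r_corr = 2.00 g·m⁻²·a⁻¹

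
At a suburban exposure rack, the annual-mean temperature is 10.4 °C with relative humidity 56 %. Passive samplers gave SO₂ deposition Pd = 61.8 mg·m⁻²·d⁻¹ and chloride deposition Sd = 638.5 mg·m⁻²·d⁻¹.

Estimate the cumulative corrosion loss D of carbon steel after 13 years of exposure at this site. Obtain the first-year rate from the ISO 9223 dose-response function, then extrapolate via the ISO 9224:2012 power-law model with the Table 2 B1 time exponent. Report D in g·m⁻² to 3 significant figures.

carbon steel: T>10 °C ⇒ hinge -0.054·(10.4−10) = -0.0216
  sulphur-dioxide contribution → 45.32 μm/a
  chloride contribution → 53.83 μm/a
  total first-year rate 99.16 μm/a
Long-term exponent b (ISO 9224 Table 2, B1) = 0.523
  D(13) = 99.16 × 13^0.523 = 99.16 × 3.825 = 379.2 μm
  Mass loss = 379.2 μm × 7.85 g/cm³ = 2977 g·m⁻²

D(13) = 2.98e+03 g·m⁻²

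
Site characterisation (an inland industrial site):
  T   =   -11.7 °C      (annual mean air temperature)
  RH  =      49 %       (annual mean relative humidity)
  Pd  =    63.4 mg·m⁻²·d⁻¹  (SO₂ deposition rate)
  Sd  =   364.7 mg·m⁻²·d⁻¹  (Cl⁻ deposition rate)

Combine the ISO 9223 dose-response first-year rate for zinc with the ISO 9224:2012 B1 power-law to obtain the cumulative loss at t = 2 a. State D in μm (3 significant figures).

D(2) = 1.07 μm

zinc: f(T) = +0.038·(T−10) [T≤10 °C] = -0.8246
  sulphur-dioxide contribution → 0.3344 μm/a
  chloride contribution → 0.2765 μm/a
  ⇒ r_corr(zinc) = 0.6109 μm/a
ISO 9224: D(t) = r_corr · t^b with b = 0.813 (zinc, B1)
  D(2) = 0.6109 × 2^0.813 = 0.6109 × 1.757 = 1.073 μm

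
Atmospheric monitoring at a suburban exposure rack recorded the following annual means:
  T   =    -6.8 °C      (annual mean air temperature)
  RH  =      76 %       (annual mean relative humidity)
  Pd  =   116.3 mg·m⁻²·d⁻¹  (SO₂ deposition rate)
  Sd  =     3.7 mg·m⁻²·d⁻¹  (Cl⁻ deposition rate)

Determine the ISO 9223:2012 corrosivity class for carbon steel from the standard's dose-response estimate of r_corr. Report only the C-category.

carbon steel: f(T) = +0.150·(T−10) [T≤10 °C] = -2.5200
  SO₂ term: 1.77·116.3^0.52·exp(0.02·76-2.5200) = 7.723
  Sd branch = 0.102·Sd^0.62·e^(0.033·RH+0.04·T) = 2.148 μm/a
  sum: 7.723 + 2.148 → r_corr = 9.871 μm/a
ISO 9223 Table 2 (carbon steel): 1.3 < 9.87 ≤ 25 μm/a ⇒ C2

C2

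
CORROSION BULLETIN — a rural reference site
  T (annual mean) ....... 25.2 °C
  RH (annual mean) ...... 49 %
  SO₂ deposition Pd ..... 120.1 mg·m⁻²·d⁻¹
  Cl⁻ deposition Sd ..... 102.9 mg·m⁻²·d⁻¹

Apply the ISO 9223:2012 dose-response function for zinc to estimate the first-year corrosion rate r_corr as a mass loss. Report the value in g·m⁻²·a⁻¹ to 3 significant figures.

r_corr = 24.5 g·m⁻²·a⁻¹

zinc: temperature factor f = -0.071·(15.2) = -1.0792
  SO₂ term: 0.0129·120.1^0.44·exp(0.046·49-1.0792) = 0.3434
  Sd branch = 0.0175·Sd^0.57·e^(0.008·RH+0.085·T) = 3.095 μm/a
  r_corr = 0.3434 + 3.095 = 3.438 μm/a
Convert to mass loss: 3.438 μm/a × 7.14 g/cm³ = 24.55 g·m⁻²·a⁻¹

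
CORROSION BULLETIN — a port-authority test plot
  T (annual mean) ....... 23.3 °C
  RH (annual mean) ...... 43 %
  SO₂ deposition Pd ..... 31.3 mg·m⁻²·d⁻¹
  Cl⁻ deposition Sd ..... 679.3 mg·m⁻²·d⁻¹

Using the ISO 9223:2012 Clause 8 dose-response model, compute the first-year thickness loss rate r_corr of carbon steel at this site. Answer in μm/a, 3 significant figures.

r_corr = 73.2 μm/a

carbon steel: T>10 °C ⇒ hinge -0.054·(23.3−10) = -0.7182
  Pd branch = 1.77·Pd^0.52·e^(0.02·RH+f) = 12.22 μm/a
  Sd branch = 0.102·Sd^0.62·e^(0.033·RH+0.04·T) = 61.02 μm/a
  r_corr = 12.22 + 61.02 = 73.25 μm/a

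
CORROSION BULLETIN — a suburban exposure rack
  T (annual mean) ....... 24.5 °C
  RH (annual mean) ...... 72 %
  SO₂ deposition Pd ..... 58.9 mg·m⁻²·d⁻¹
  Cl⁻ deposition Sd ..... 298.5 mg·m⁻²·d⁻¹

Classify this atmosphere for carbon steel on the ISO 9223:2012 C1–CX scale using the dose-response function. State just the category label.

carbon steel: f(T) = -0.054·(T−10) [T>10 °C] = -0.7830
  SO₂ term: 1.77·58.9^0.52·exp(0.02·72-0.7830) = 28.43
  Cl⁻ term: 0.102·298.5^0.62·exp(0.033·72+0.04·24.5) = 100.1
  sum: 28.43 + 100.1 → r_corr = 128.6 μm/a
ISO 9223 Table 2 (carbon steel): 80 < 129 ≤ 200 μm/a ⇒ C5

C5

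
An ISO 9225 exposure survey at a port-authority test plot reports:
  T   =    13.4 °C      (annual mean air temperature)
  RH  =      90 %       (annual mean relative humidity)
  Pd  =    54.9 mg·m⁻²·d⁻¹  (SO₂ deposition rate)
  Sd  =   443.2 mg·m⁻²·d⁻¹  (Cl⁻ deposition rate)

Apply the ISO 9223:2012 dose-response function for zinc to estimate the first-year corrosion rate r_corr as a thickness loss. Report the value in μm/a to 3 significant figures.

r_corr = 7.33 μm/a

zinc: f(T) = -0.071·(T−10) [T>10 °C] = -0.2414
  sulphur-dioxide contribution → 3.708 μm/a
  chloride contribution → 3.622 μm/a
  ⇒ r_corr(zinc) = 7.33 μm/a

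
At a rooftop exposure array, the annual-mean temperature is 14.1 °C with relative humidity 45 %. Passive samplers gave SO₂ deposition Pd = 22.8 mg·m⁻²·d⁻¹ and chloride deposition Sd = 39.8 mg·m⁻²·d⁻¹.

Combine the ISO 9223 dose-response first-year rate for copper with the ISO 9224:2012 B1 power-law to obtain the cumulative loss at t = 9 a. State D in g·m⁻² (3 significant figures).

copper: T>10 °C ⇒ hinge -0.080·(14.1−10) = -0.3280
  Pd branch = 0.0053·Pd^0.26·e^(0.059·RH+f) = 0.1224 μm/a
  Sd branch = 0.01025·Sd^0.27·e^(0.036·RH+0.049·T) = 0.2794 μm/a
  r_corr = 0.1224 + 0.2794 = 0.4019 μm/a
ISO 9224: D(t) = r_corr · t^b with b = 0.667 (copper, B1)
  D(9) = 0.4019 × 9^0.667 = 0.4019 × 4.33 = 1.74 μm
  Mass loss = 1.74 μm × 8.96 g/cm³ = 15.59 g·m⁻²

D(9) = 15.6 g·m⁻²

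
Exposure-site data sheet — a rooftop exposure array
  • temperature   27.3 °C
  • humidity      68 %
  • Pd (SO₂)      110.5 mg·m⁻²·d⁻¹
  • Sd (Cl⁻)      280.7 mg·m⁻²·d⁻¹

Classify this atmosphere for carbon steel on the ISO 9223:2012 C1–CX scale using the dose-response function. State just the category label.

carbon steel: temperature factor f = -0.054·(17.3) = -0.9342
  sulphur-dioxide contribution → 31.29 μm/a
  chloride contribution → 94.47 μm/a
  total first-year rate 125.8 μm/a
ISO 9223 Table 2 (carbon steel): 80 < 126 ≤ 200 μm/a ⇒ C5

C5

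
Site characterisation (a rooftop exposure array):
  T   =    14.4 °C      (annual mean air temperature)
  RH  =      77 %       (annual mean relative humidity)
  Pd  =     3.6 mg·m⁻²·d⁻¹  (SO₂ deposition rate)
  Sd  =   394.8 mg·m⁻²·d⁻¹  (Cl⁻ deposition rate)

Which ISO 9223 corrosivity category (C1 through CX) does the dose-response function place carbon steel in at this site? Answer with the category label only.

C5

carbon steel: f(T) = -0.054·(T−10) [T>10 °C] = -0.2376
  Pd branch = 1.77·Pd^0.52·e^(0.02·RH+f) = 12.67 μm/a
  Sd branch = 0.102·Sd^0.62·e^(0.033·RH+0.04·T) = 93.77 μm/a
  r_corr = 12.67 + 93.77 = 106.4 μm/a
Category bounds: 80…200 μm/a bracket r_corr ⇒ C5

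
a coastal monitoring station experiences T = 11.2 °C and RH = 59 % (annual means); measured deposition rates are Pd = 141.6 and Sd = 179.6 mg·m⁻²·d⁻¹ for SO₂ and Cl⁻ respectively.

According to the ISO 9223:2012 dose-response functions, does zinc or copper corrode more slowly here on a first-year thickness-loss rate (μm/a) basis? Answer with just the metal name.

copper

zinc: f(T) = -0.071·(T−10) [T>10 °C] = -0.0852
  Pd branch = 0.0129·Pd^0.44·e^(0.046·RH+f) = 1.58 μm/a
  Sd branch = 0.0175·Sd^0.57·e^(0.008·RH+0.085·T) = 1.401 μm/a
  r_corr = 1.58 + 1.401 = 2.981 μm/a
copper: f(T) = -0.080·(T−10) [T>10 °C] = -0.0960
  Pd branch = 0.0053·Pd^0.26·e^(0.059·RH+f) = 0.5671 μm/a
  Sd branch = 0.01025·Sd^0.27·e^(0.036·RH+0.049·T) = 0.6028 μm/a
  r_corr = 0.5671 + 0.6028 = 1.17 μm/a
Ordering by μm/a: zinc (2.98) > copper (1.17)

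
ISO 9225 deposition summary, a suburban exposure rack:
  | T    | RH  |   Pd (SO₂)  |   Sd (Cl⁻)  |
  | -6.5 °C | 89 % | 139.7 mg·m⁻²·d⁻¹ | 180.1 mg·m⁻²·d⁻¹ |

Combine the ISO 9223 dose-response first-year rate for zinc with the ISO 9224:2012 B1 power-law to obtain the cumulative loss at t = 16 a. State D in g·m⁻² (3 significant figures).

zinc: T≤10 °C ⇒ hinge +0.038·(-6.5−10) = -0.6270
  Pd branch = 0.0129·Pd^0.44·e^(0.046·RH+f) = 3.632 μm/a
  Cl⁻ term: 0.0175·180.1^0.57·exp(0.008·89+0.085·-6.5) = 0.3962
  sum: 3.632 + 0.3962 → r_corr = 4.028 μm/a
ISO 9224: D(t) = r_corr · t^b with b = 0.813 (zinc, B1)
  D(16) = 4.028 × 16^0.813 = 4.028 × 9.527 = 38.38 μm
  Mass loss = 38.38 μm × 7.14 g/cm³ = 274 g·m⁻²

D(16) = 274 g·m⁻²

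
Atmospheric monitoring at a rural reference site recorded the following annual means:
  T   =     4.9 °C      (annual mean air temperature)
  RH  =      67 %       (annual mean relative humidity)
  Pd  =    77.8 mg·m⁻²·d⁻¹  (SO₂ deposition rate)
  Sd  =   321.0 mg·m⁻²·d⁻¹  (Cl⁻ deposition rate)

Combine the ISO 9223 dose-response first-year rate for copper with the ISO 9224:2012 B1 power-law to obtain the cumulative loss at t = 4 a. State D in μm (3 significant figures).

D(4) = 2.88 μm

copper: temperature factor f = +0.126·(-5.1) = -0.6426
  Pd branch = 0.0053·Pd^0.26·e^(0.059·RH+f) = 0.4504 μm/a
  Sd branch = 0.01025·Sd^0.27·e^(0.036·RH+0.049·T) = 0.6907 μm/a
  r_corr = 0.4504 + 0.6907 = 1.141 μm/a
Power-law: D(4) = r_corr · 4^0.667
  D(4) = 1.141 × 4^0.667 = 1.141 × 2.521 = 2.877 μm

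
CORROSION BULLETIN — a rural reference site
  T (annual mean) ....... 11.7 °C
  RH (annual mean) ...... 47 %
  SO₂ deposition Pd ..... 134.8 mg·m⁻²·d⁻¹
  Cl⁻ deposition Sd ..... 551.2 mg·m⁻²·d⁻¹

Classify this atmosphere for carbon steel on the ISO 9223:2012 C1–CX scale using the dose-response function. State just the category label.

C5

carbon steel: temperature factor f = -0.054·(1.7) = -0.0918
  sulphur-dioxide contribution → 52.94 μm/a
  chloride contribution → 38.46 μm/a
  total first-year rate 91.4 μm/a
Category bounds: 80…200 μm/a bracket r_corr ⇒ C5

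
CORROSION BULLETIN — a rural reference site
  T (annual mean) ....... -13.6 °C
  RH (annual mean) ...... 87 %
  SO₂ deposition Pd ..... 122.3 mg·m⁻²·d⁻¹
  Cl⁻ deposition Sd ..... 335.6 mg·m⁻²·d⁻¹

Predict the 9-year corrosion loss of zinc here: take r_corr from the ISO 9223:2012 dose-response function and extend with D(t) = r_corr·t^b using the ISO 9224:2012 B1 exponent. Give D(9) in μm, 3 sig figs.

D(9) = 16.1 μm

zinc: temperature factor f = +0.038·(-23.6) = -0.8968
  SO₂ term: 0.0129·122.3^0.44·exp(0.046·87-0.8968) = 2.386
  Cl⁻ term: 0.0175·335.6^0.57·exp(0.008·87+0.085·-13.6) = 0.3041
  r_corr = 2.386 + 0.3041 = 2.69 μm/a
ISO 9224: D(t) = r_corr · t^b with b = 0.813 (zinc, B1)
  D(9) = 2.69 × 9^0.813 = 2.69 × 5.968 = 16.05 μm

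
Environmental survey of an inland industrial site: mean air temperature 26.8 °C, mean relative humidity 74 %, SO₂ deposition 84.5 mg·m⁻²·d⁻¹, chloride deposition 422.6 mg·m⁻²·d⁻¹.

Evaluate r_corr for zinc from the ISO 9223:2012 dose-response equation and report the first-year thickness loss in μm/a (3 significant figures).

zinc: f(T) = -0.071·(T−10) [T>10 °C] = -1.1928
  sulphur-dioxide contribution → 0.8293 μm/a
  chloride contribution → 9.688 μm/a
  ⇒ r_corr(zinc) = 10.52 μm/a

r_corr = 10.5 μm/a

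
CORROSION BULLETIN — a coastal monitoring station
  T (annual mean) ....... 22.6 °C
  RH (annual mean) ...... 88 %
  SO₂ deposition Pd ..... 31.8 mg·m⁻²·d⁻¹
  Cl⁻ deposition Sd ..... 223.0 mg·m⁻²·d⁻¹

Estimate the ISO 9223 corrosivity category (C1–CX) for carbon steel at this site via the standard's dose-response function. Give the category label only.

carbon steel: temperature factor f = -0.054·(12.6) = -0.6804
  SO₂ term: 1.77·31.8^0.52·exp(0.02·88-0.6804) = 31.48
  Sd branch = 0.102·Sd^0.62·e^(0.033·RH+0.04·T) = 131.3 μm/a
  r_corr = 31.48 + 131.3 = 162.8 μm/a
163 μm/a falls in (80, 200] for carbon steel → category C5

C5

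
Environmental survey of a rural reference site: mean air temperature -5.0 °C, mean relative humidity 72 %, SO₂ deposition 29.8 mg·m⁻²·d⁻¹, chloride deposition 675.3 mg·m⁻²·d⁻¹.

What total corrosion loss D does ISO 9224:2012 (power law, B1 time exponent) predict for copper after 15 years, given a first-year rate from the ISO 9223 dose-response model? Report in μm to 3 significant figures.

D(15) = 4.61 μm

copper: T≤10 °C ⇒ hinge +0.126·(-5.0−10) = -1.8900
  SO₂ term: 0.0053·29.8^0.26·exp(0.059·72-1.8900) = 0.1354
  Sd branch = 0.01025·Sd^0.27·e^(0.036·RH+0.049·T) = 0.6223 μm/a
  r_corr = 0.1354 + 0.6223 = 0.7577 μm/a
ISO 9224: D(t) = r_corr · t^b with b = 0.667 (copper, B1)
  D(15) = 0.7577 × 15^0.667 = 0.7577 × 6.088 = 4.612 μm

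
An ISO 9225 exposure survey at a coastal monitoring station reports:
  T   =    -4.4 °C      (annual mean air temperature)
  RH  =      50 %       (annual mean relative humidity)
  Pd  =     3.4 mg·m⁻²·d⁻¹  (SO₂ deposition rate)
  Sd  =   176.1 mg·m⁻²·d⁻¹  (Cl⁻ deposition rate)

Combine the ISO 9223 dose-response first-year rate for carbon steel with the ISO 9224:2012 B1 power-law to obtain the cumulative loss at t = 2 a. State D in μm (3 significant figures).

D(2) = 17.3 μm

carbon steel: f(T) = +0.150·(T−10) [T≤10 °C] = -2.1600
  SO₂ term: 1.77·3.4^0.52·exp(0.02·50-2.1600) = 1.048
  Sd branch = 0.102·Sd^0.62·e^(0.033·RH+0.04·T) = 10.99 μm/a
  sum: 1.048 + 10.99 → r_corr = 12.04 μm/a
Power-law: D(2) = r_corr · 2^0.523
  D(2) = 12.04 × 2^0.523 = 12.04 × 1.437 = 17.3 μm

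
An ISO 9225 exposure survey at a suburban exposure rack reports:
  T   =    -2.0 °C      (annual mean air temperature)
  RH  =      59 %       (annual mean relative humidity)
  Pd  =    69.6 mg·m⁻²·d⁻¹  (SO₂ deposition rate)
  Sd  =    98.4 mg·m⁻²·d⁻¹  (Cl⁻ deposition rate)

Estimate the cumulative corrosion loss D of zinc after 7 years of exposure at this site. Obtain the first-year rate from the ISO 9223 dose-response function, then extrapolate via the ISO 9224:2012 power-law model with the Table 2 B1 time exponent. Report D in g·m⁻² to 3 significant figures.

D(7) = 39.0 g·m⁻²

zinc: T≤10 °C ⇒ hinge +0.038·(-2.0−10) = -0.4560
  sulphur-dioxide contribution → 0.7979 μm/a
  chloride contribution → 0.3237 μm/a
  ⇒ r_corr(zinc) = 1.122 μm/a
Power-law: D(7) = r_corr · 7^0.813
  D(7) = 1.122 × 7^0.813 = 1.122 × 4.865 = 5.457 μm
  Mass loss = 5.457 μm × 7.14 g/cm³ = 38.96 g·m⁻²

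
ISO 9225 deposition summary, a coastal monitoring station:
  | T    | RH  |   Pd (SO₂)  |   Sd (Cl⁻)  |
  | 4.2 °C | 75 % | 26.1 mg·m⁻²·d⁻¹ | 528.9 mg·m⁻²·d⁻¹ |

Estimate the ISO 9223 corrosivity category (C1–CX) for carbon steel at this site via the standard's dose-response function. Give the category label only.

carbon steel: f(T) = +0.150·(T−10) [T≤10 °C] = -0.8700
  sulphur-dioxide contribution → 18.12 μm/a
  chloride contribution → 69.97 μm/a
  ⇒ r_corr(carbon steel) = 88.1 μm/a
ISO 9223 Table 2 (carbon steel): 80 < 88.1 ≤ 200 μm/a ⇒ C5

C5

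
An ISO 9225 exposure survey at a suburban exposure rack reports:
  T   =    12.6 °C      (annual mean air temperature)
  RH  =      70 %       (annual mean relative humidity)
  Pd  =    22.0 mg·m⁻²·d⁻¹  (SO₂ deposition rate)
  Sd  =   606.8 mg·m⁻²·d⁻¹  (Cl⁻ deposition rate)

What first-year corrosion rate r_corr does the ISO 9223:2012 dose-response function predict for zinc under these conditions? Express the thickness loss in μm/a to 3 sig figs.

r_corr = 4.50 μm/a

zinc: T>10 °C ⇒ hinge -0.071·(12.6−10) = -0.1846
  sulphur-dioxide contribution → 1.046 μm/a
  chloride contribution → 3.449 μm/a
  ⇒ r_corr(zinc) = 4.495 μm/a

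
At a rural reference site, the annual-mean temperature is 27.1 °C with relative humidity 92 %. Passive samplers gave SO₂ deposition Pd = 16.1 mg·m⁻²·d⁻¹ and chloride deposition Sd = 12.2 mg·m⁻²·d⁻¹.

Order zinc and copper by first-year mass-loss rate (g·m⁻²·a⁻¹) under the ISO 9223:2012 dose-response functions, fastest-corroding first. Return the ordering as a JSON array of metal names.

["copper", "zinc"]

zinc: f(T) = -0.071·(T−10) [T>10 °C] = -1.2141
  SO₂ term: 0.0129·16.1^0.44·exp(0.046·92-1.2141) = 0.8959
  Sd branch = 0.0175·Sd^0.57·e^(0.008·RH+0.085·T) = 1.522 μm/a
  r_corr = 0.8959 + 1.522 = 2.417 μm/a
  mass loss = 2.417 μm/a × 7.14 g/cm³ = 17.26 g·m⁻²·a⁻¹
copper: f(T) = -0.080·(T−10) [T>10 °C] = -1.3680
  Pd branch = 0.0053·Pd^0.26·e^(0.059·RH+f) = 0.6328 μm/a
  Sd branch = 0.01025·Sd^0.27·e^(0.036·RH+0.049·T) = 2.085 μm/a
  sum: 0.6328 + 2.085 → r_corr = 2.718 μm/a
  mass loss = 2.718 μm/a × 8.96 g/cm³ = 24.35 g·m⁻²·a⁻¹
Ordering by g·m⁻²·a⁻¹: copper (24.4) > zinc (17.3)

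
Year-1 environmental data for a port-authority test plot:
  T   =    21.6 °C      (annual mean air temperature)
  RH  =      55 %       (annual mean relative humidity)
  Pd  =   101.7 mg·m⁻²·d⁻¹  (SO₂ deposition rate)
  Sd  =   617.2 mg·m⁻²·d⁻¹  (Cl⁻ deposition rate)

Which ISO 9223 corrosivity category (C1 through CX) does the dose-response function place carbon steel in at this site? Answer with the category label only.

C5

carbon steel: f(T) = -0.054·(T−10) [T>10 °C] = -0.6264
  sulphur-dioxide contribution → 31.44 μm/a
  chloride contribution → 79.83 μm/a
  ⇒ r_corr(carbon steel) = 111.3 μm/a
Category bounds: 80…200 μm/a bracket r_corr ⇒ C5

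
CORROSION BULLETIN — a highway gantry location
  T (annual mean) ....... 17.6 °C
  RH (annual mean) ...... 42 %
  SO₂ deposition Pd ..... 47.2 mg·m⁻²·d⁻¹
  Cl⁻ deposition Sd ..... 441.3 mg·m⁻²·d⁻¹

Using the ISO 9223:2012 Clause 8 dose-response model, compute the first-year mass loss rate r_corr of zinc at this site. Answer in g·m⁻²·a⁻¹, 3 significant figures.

zinc: temperature factor f = -0.071·(7.6) = -0.5396
  sulphur-dioxide contribution → 0.283 μm/a
  chloride contribution → 3.517 μm/a
  total first-year rate 3.8 μm/a
Convert to mass loss: 3.8 μm/a × 7.14 g/cm³ = 27.13 g·m⁻²·a⁻¹

r_corr = 27.1 g·m⁻²·a⁻¹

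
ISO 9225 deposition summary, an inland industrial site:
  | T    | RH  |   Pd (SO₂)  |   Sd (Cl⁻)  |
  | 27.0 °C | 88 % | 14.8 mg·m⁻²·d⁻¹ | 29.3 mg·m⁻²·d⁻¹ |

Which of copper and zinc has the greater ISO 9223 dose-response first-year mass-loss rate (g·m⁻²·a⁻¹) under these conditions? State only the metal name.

copper: T>10 °C ⇒ hinge -0.080·(27.0−10) = -1.3600
  SO₂ term: 0.0053·14.8^0.26·exp(0.059·88-1.3600) = 0.4929
  Sd branch = 0.01025·Sd^0.27·e^(0.036·RH+0.049·T) = 2.276 μm/a
  r_corr = 0.4929 + 2.276 = 2.769 μm/a
  mass loss = 2.769 μm/a × 8.96 g/cm³ = 24.81 g·m⁻²·a⁻¹
zinc: temperature factor f = -0.071·(17.0) = -1.2070
  Pd branch = 0.0129·Pd^0.44·e^(0.046·RH+f) = 0.7233 μm/a
  Cl⁻ term: 0.0175·29.3^0.57·exp(0.008·88+0.085·27.0) = 2.408
  r_corr = 0.7233 + 2.408 = 3.131 μm/a
  mass loss = 3.131 μm/a × 7.14 g/cm³ = 22.36 g·m⁻²·a⁻¹
Ordering by g·m⁻²·a⁻¹: copper (24.8) > zinc (22.4)

copper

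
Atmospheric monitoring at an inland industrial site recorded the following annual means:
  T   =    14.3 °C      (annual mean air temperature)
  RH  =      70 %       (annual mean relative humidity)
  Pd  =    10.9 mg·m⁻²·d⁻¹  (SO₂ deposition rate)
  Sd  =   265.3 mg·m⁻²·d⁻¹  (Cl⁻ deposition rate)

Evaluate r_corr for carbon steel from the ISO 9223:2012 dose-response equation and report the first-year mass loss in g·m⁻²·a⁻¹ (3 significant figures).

r_corr = 609 g·m⁻²·a⁻¹

carbon steel: T>10 °C ⇒ hinge -0.054·(14.3−10) = -0.2322
  sulphur-dioxide contribution → 19.71 μm/a
  chloride contribution → 57.94 μm/a
  total first-year rate 77.64 μm/a
Convert to mass loss: 77.64 μm/a × 7.85 g/cm³ = 609.5 g·m⁻²·a⁻¹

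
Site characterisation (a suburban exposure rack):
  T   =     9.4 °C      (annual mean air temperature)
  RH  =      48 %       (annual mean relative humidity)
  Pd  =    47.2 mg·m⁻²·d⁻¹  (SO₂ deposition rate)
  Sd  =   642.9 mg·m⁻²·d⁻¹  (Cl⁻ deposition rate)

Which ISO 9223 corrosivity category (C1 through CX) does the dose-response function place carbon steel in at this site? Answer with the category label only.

carbon steel: T≤10 °C ⇒ hinge +0.150·(9.4−10) = -0.0900
  sulphur-dioxide contribution → 31.35 μm/a
  chloride contribution → 39.89 μm/a
  total first-year rate 71.24 μm/a
71.2 μm/a falls in (50, 80] for carbon steel → category C4

C4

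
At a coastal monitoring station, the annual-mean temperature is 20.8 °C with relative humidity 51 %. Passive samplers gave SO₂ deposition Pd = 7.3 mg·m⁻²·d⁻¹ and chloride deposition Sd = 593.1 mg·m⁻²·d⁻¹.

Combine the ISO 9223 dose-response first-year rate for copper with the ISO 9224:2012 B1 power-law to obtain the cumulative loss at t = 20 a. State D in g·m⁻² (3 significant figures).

D(20) = 71.0 g·m⁻²

copper: T>10 °C ⇒ hinge -0.080·(20.8−10) = -0.8640
  SO₂ term: 0.0053·7.3^0.26·exp(0.059·51-0.8640) = 0.07591
  Sd branch = 0.01025·Sd^0.27·e^(0.036·RH+0.049·T) = 0.9988 μm/a
  sum: 0.07591 + 0.9988 → r_corr = 1.075 μm/a
Long-term exponent b (ISO 9224 Table 2, B1) = 0.667
  D(20) = 1.075 × 20^0.667 = 1.075 × 7.375 = 7.926 μm
  Mass loss = 7.926 μm × 8.96 g/cm³ = 71.02 g·m⁻²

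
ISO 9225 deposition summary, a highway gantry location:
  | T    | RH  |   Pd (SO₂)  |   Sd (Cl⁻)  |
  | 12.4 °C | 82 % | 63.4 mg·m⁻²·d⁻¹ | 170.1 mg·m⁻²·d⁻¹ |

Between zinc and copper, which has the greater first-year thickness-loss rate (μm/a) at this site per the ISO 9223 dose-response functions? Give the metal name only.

zinc

zinc: f(T) = -0.071·(T−10) [T>10 °C] = -0.1704
  SO₂ term: 0.0129·63.4^0.44·exp(0.046·82-0.1704) = 2.935
  Sd branch = 0.0175·Sd^0.57·e^(0.008·RH+0.085·T) = 1.808 μm/a
  sum: 2.935 + 1.808 → r_corr = 4.743 μm/a
copper: temperature factor f = -0.080·(2.4) = -0.1920
  Pd branch = 0.0053·Pd^0.26·e^(0.059·RH+f) = 1.624 μm/a
  Cl⁻ term: 0.01025·170.1^0.27·exp(0.036·82+0.049·12.4) = 1.442
  sum: 1.624 + 1.442 → r_corr = 3.066 μm/a
Ordering by μm/a: zinc (4.74) > copper (3.07)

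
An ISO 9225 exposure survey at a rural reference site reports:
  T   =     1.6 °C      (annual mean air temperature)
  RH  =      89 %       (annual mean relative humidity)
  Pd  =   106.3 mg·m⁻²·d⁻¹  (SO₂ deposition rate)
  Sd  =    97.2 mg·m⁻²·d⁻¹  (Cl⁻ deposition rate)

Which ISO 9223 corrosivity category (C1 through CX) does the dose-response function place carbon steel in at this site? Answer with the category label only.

C4

carbon steel: T≤10 °C ⇒ hinge +0.150·(1.6−10) = -1.2600
  sulphur-dioxide contribution → 33.7 μm/a
  chloride contribution → 35.02 μm/a
  total first-year rate 68.71 μm/a
68.7 μm/a falls in (50, 80] for carbon steel → category C4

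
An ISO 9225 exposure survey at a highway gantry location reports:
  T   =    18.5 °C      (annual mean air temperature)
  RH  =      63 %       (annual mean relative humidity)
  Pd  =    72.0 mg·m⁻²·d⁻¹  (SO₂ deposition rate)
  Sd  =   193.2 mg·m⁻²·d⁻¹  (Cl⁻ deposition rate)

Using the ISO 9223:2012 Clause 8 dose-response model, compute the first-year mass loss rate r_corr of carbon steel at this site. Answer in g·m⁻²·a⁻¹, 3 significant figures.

carbon steel: T>10 °C ⇒ hinge -0.054·(18.5−10) = -0.4590
  SO₂ term: 1.77·72.0^0.52·exp(0.02·63-0.4590) = 36.45
  Cl⁻ term: 0.102·193.2^0.62·exp(0.033·63+0.04·18.5) = 44.69
  sum: 36.45 + 44.69 → r_corr = 81.14 μm/a
Convert to mass loss: 81.14 μm/a × 7.85 g/cm³ = 636.9 g·m⁻²·a⁻¹

r_corr = 637 g·m⁻²·a⁻¹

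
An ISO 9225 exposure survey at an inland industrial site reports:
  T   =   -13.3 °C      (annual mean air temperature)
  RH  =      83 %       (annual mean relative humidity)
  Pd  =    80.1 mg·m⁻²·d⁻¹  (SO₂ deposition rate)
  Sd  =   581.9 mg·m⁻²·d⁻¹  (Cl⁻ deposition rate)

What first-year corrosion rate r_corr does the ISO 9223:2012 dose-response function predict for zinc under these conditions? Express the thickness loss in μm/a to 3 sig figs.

r_corr = 2.08 μm/a

zinc: T≤10 °C ⇒ hinge +0.038·(-13.3−10) = -0.8854
  sulphur-dioxide contribution → 1.666 μm/a
  chloride contribution → 0.4134 μm/a
  ⇒ r_corr(zinc) = 2.08 μm/a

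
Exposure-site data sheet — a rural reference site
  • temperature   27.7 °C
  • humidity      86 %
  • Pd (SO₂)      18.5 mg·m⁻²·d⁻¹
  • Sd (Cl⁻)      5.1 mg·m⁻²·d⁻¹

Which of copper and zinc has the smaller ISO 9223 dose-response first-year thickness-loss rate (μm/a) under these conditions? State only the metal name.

zinc

copper: T>10 °C ⇒ hinge -0.080·(27.7−10) = -1.4160
  SO₂ term: 0.0053·18.5^0.26·exp(0.059·86-1.4160) = 0.4389
  Cl⁻ term: 0.01025·5.1^0.27·exp(0.036·86+0.049·27.7) = 1.367
  r_corr = 0.4389 + 1.367 = 1.806 μm/a
zinc: T>10 °C ⇒ hinge -0.071·(27.7−10) = -1.2567
  SO₂ term: 0.0129·18.5^0.44·exp(0.046·86-1.2567) = 0.6925
  Cl⁻ term: 0.0175·5.1^0.57·exp(0.008·86+0.085·27.7) = 0.9283
  r_corr = 0.6925 + 0.9283 = 1.621 μm/a
Ordering by μm/a: copper (1.81) > zinc (1.62)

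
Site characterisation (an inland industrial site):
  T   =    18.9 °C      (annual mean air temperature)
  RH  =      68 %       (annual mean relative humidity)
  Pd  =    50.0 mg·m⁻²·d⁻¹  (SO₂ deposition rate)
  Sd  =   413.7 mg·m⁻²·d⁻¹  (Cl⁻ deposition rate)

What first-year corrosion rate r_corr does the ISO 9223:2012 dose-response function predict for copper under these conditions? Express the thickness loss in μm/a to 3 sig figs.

copper: T>10 °C ⇒ hinge -0.080·(18.9−10) = -0.7120
  SO₂ term: 0.0053·50.0^0.26·exp(0.059·68-0.7120) = 0.3974
  Cl⁻ term: 0.01025·413.7^0.27·exp(0.036·68+0.049·18.9) = 1.523
  sum: 0.3974 + 1.523 → r_corr = 1.92 μm/a

r_corr = 1.92 μm/a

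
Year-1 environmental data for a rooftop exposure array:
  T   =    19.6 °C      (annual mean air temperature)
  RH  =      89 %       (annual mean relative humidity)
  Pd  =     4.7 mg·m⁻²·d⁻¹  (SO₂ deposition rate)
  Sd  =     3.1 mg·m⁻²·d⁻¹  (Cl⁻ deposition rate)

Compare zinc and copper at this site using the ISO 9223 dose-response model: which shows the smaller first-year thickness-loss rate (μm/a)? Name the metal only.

zinc

zinc: f(T) = -0.071·(T−10) [T>10 °C] = -0.6816
  sulphur-dioxide contribution → 0.7732 μm/a
  chloride contribution → 0.3596 μm/a
  ⇒ r_corr(zinc) = 1.133 μm/a
copper: T>10 °C ⇒ hinge -0.080·(19.6−10) = -0.7680
  sulphur-dioxide contribution → 0.7014 μm/a
  chloride contribution → 0.8953 μm/a
  ⇒ r_corr(copper) = 1.597 μm/a
Ordering by μm/a: copper (1.6) > zinc (1.13)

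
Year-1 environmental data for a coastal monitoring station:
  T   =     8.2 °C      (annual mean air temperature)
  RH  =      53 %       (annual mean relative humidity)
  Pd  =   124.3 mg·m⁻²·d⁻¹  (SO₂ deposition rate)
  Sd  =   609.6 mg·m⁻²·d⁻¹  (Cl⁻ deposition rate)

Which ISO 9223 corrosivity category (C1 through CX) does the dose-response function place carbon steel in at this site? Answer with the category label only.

C5

carbon steel: f(T) = +0.150·(T−10) [T≤10 °C] = -0.2700
  sulphur-dioxide contribution → 47.88 μm/a
  chloride contribution → 43.39 μm/a
  total first-year rate 91.27 μm/a
Category bounds: 80…200 μm/a bracket r_corr ⇒ C5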